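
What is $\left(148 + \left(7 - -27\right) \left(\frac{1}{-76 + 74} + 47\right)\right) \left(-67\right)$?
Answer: $-115843$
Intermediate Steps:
$\left(148 + \left(7 - -27\right) \left(\frac{1}{-76 + 74} + 47\right)\right) \left(-67\right) = \left(148 + \left(7 + 27\right) \left(\frac{1}{-2} + 47\right)\right) \left(-67\right) = \left(148 + 34 \left(- \frac{1}{2} + 47\right)\right) \left(-67\right) = \left(148 + 34 \cdot \frac{93}{2}\right) \left(-67\right) = \left(148 + 1581\right) \left(-67\right) = 1729 \left(-67\right) = -115843$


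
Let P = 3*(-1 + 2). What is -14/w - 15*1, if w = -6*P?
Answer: -128/9 ≈ -14.222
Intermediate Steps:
P = 3 (P = 3*1 = 3)
w = -18 (w = -6*3 = -18)
-14/w - 15*1 = -14/(-18) - 15*1 = -14*(-1/18) - 15 = 7/9 - 15 = -128/9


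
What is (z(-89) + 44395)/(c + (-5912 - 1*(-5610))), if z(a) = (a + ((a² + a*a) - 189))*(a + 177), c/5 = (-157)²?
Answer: 1414027/122943 ≈ 11.501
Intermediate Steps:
c = 123245 (c = 5*(-157)² = 5*24649 = 123245)
z(a) = (177 + a)*(-189 + a + 2*a²) (z(a) = (a + ((a² + a²) - 189))*(177 + a) = (a + (2*a² - 189))*(177 + a) = (a + (-189 + 2*a²))*(177 + a) = (-189 + a + 2*a²)*(177 + a) = (177 + a)*(-189 + a + 2*a²))
(z(-89) + 44395)/(c + (-5912 - 1*(-5610))) = ((-33453 - 12*(-89) + 2*(-89)³ + 355*(-89)²) + 44395)/(123245 + (-5912 - 1*(-5610))) = ((-33453 + 1068 + 2*(-704969) + 355*7921) + 44395)/(123245 + (-5912 + 5610)) = ((-33453 + 1068 - 1409938 + 2811955) + 44395)/(123245 - 302) = (1369632 + 44395)/122943 = 1414027*(1/122943) = 1414027/122943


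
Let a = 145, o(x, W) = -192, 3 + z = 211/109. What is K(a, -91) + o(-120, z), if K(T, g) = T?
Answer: -47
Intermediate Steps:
z = -116/109 (z = -3 + 211/109 = -116/109 ≈ -1.0642)
K(a, -91) + o(-120, z) = 145 - 192 = -47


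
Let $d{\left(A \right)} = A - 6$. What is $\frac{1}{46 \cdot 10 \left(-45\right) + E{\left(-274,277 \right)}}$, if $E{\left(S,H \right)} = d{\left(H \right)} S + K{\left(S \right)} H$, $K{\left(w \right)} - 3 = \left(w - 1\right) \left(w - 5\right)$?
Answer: $\frac{1}{21158702} \approx 4.7262 \cdot 10^{-8}$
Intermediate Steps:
$d{\left(A \right)} = -6 + A$ ($d{\left(A \right)} = A - 6 = -6 + A$)
$K{\left(w \right)} = 3 + \left(-1 + w\right) \left(-5 + w\right)$ ($K{\left(w \right)} = 3 + \left(w - 1\right) \left(w - 5\right) = 3 + \left(-1 + w\right) \left(-5 + w\right)$)
$E{\left(S,H \right)} = H \left(8 + S^{2} - 6 S\right) + S \left(-6 + H\right)$ ($E{\left(S,H \right)} = \left(-6 + H\right) S + \left(8 + S^{2} - 6 S\right) H = S \left(-6 + H\right) + H \left(8 + S^{2} - 6 S\right) = H \left(8 + S^{2} - 6 S\right) + S \left(-6 + H\right)$)
$\frac{1}{46 \cdot 10 \left(-45\right) + E{\left(-274,277 \right)}} = \frac{1}{46 \cdot 10 \left(-45\right) - \left(- 277 \left(8 + \left(-274\right)^{2} - -1644\right) + 274 \left(-6 + 277\right)\right)} = \frac{1}{460 \left(-45\right) + \left(277 \left(8 + 75076 + 1644\right) - 74254\right)} = \frac{1}{-20700 + \left(277 \cdot 76728 - 74254\right)} = \frac{1}{-20700 + \left(21253656 - 74254\right)} = \frac{1}{-20700 + 21179402} = \frac{1}{21158702}$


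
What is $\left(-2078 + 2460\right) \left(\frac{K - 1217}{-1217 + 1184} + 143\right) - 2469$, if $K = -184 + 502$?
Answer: $\frac{2064599}{33} \approx 62564.0$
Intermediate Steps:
$K = 318$
$\left(-2078 + 2460\right) \left(\frac{K - 1217}{-1217 + 1184} + 143\right) - 2469 = \left(-2078 + 2460\right) \left(\frac{318 - 1217}{-1217 + 1184} + 143\right) - 2469 = 382 \left(- \frac{899}{-33} + 143\right) - 2469 = 382 \left(\left(-899\right) \left(- \frac{1}{33}\right) + 143\right) - 2469 = 382 \left(\frac{899}{33} + 143\right) - 2469 = 382 \cdot \frac{5618}{33} - 2469 = \frac{2146076}{33} - 2469 = \frac{2064599}{33}$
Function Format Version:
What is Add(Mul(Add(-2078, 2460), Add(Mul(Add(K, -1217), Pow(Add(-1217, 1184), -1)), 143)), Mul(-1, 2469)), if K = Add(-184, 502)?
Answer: Rational(2064599, 33) ≈ 62564.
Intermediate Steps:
K = 318
Add(Mul(Add(-2078, 2460), Add(Mul(Add(K, -1217), Pow(Add(-1217, 1184), -1)), 143)), Mul(-1, 2469)) = Add(Mul(Add(-2078, 2460), Add(Mul(Add(318, -1217), Pow(Add(-1217, 1184), -1)), 143)), Mul(-1, 2469)) = Add(Mul(382, Add(Mul(-899, Pow(-33, -1)), 143)), -2469) = Add(Mul(382, Add(Mul(-899, Rational(-1, 33)), 143)), -2469) = Add(Mul(382, Add(Rational(899, 33), 143)), -2469) = Add(Mul(382, Rational(5618, 33)), -2469) = Add(Rational(2146076, 33), -2469) = Rational(2064599, 33)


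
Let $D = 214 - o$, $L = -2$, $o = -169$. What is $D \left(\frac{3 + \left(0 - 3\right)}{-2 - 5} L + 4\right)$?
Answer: $1532$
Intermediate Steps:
$D = 383$ ($D = 214 - -169 = 214 + 169 = 383$)
$D \left(\frac{3 + \left(0 - 3\right)}{-2 - 5} L + 4\right) = 383 \left(\frac{3 + \left(0 - 3\right)}{-2 - 5} \left(-2\right) + 4\right) = 383 \left(\frac{3 + \left(0 - 3\right)}{-7} \left(-2\right) + 4\right) = 383 \left(\left(3 - 3\right) \left(- \frac{1}{7}\right) \left(-2\right) + 4\right) = 383 \left(0 \left(- \frac{1}{7}\right) \left(-2\right) + 4\right) = 383 \left(0 \left(-2\right) + 4\right) = 383 \left(0 + 4\right) = 383 \cdot 4 = 1532$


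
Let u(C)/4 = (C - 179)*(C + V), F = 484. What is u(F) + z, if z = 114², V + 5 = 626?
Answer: 1361096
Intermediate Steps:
V = 621 (V = -5 + 626 = 621)
u(C) = 4*(-179 + C)*(621 + C) (u(C) = 4*((C - 179)*(C + 621)) = 4*((-179 + C)*(621 + C)) = 4*(-179 + C)*(621 + C))
z = 12996
u(F) + z = (-444636 + 4*484² + 1768*484) + 12996 = (-444636 + 4*234256 + 855712) + 12996 = (-444636 + 937024 + 855712) + 12996 = 1348100 + 12996 = 1361096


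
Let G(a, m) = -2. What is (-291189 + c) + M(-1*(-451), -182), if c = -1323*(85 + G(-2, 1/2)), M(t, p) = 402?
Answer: -400596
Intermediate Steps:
c = -109809 (c = -1323*(85 - 2) = -1323*83 = -109809)
(-291189 + c) + M(-1*(-451), -182) = (-291189 - 109809) + 402 = -400998 + 402 = -400596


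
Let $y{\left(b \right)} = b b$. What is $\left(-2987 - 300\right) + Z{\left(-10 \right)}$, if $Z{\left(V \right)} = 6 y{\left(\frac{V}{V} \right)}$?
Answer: $-3281$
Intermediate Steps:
$y{\left(b \right)} = b^{2}$
$Z{\left(V \right)} = 6$ ($Z{\left(V \right)} = 6 \left(\frac{V}{V}\right)^{2} = 6 \cdot 1^{2} = 6 \cdot 1 = 6$)
$\left(-2987 - 300\right) + Z{\left(-10 \right)} = \left(-2987 - 300\right) + 6 = -3287 + 6 = -3281$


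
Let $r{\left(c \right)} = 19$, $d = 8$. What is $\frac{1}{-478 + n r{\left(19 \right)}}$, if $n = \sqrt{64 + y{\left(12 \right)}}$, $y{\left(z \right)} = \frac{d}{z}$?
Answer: $- \frac{717}{307709} - \frac{19 \sqrt{582}}{615418} \approx -0.0030749$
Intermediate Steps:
$y{\left(z \right)} = \frac{8}{z}$
$n = \frac{\sqrt{582}}{3}$ ($n = \sqrt{64 + \frac{8}{12}} = \sqrt{64 + 8 \cdot \frac{1}{12}} = \sqrt{64 + \frac{2}{3}} = \sqrt{\frac{194}{3}} = \frac{\sqrt{582}}{3} \approx 8.0416$)
$\frac{1}{-478 + n r{\left(19 \right)}} = \frac{1}{-478 + \frac{\sqrt{582}}{3} \cdot 19} = \frac{1}{-478 + \frac{19 \sqrt{582}}{3}}$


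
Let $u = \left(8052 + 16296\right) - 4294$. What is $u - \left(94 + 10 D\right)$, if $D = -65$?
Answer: $20610$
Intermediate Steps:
$u = 20054$ ($u = 24348 - 4294 = 20054$)
$u - \left(94 + 10 D\right) = 20054 - \left(94 + 10 \left(-65\right)\right) = 20054 - \left(94 - 650\right) = 20054 - -556 = 20054 + 556 = 20610$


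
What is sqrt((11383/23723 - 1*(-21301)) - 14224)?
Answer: sqrt(3983069258042)/23723 ≈ 84.128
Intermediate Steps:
sqrt((11383/23723 - 1*(-21301)) - 14224) = sqrt((11383*(1/23723) + 21301) - 14224) = sqrt((11383/23723 + 21301) - 14224) = sqrt(505335006/23723 - 14224) = sqrt(167899054/23723) = sqrt(3983069258042)/23723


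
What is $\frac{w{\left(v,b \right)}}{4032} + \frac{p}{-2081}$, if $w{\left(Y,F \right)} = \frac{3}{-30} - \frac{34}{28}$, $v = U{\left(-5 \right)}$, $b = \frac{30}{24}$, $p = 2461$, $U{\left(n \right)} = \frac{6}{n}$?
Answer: $- \frac{173696023}{146835360} \approx -1.1829$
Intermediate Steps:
$b = \frac{5}{4}$ ($b = 30 \cdot \frac{1}{24} = \frac{5}{4} \approx 1.25$)
$v = - \frac{6}{5}$ ($v = \frac{6}{-5} = 6 \left(- \frac{1}{5}\right) = - \frac{6}{5} \approx -1.2$)
$w{\left(Y,F \right)} = - \frac{46}{35}$ ($w{\left(Y,F \right)} = 3 \left(- \frac{1}{30}\right) - \frac{17}{14} = - \frac{1}{10} - \frac{17}{14} = - \frac{46}{35}$)
$\frac{w{\left(v,b \right)}}{4032} + \frac{p}{-2081} = - \frac{46}{35 \cdot 4032} + \frac{2461}{-2081} = \left(- \frac{46}{35}\right) \frac{1}{4032} + 2461 \left(- \frac{1}{2081}\right) = - \frac{23}{70560} - \frac{2461}{2081} = - \frac{173696023}{146835360}$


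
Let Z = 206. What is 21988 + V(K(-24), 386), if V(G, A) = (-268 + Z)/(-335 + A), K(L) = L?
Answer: 1121326/51 ≈ 21987.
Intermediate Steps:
V(G, A) = -62/(-335 + A) (V(G, A) = (-268 + 206)/(-335 + A) = -62/(-335 + A))
21988 + V(K(-24), 386) = 21988 - 62/(-335 + 386) = 21988 - 62/51 = 1121326/51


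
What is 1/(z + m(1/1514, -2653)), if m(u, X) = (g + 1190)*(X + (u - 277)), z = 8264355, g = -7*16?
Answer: 757/3865102494 ≈ 1.9586e-7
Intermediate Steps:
g = -112
m(u, X) = -298606 + 1078*X + 1078*u (m(u, X) = (-112 + 1190)*(X + (u - 277)) = 1078*(X + (-277 + u)) = 1078*(-277 + X + u) = -298606 + 1078*X + 1078*u)
1/(z + m(1/1514, -2653)) = 1/(8264355 + (-298606 + 1078*(-2653) + 1078/1514)) = 1/(8264355 + (-298606 - 2859934 + 1078*(1/1514))) = 1/(8264355 + (-298606 - 2859934 + 539/757)) = 1/(8264355 - 2391014241/757) = 1/(3865102494/757) = 757/3865102494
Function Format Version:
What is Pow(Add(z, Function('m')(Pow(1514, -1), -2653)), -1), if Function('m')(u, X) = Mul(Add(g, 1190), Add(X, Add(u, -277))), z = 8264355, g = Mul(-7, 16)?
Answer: Rational(757, 3865102494) ≈ 1.9586e-7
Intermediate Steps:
g = -112
Function('m')(u, X) = Add(-298606, Mul(1078, X), Mul(1078, u)) (Function('m')(u, X) = Mul(Add(-112, 1190), Add(X, Add(u, -277))) = Mul(1078, Add(X, Add(-277, u))) = Mul(1078, Add(-277, X, u)) = Add(-298606, Mul(1078, X), Mul(1078, u)))
Pow(Add(z, Function('m')(Pow(1514, -1), -2653)), -1) = Pow(Add(8264355, Add(-298606, Mul(1078, -2653), Mul(1078, Pow(1514, -1)))), -1) = Pow(Add(8264355, Add(-298606, -2859934, Mul(1078, Rational(1, 1514)))), -1) = Pow(Add(8264355, Add(-298606, -2859934, Rational(539, 757))), -1) = Pow(Add(8264355, Rational(-2391014241, 757)), -1) = Pow(Rational(3865102494, 757), -1) = Rational(757, 3865102494)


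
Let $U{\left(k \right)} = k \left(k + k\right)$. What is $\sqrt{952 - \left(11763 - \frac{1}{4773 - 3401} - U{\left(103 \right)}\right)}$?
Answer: $\frac{\sqrt{99948835}}{98} \approx 102.01$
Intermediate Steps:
$U{\left(k \right)} = 2 k^{2}$ ($U{\left(k \right)} = k 2 k = 2 k^{2}$)
$\sqrt{952 - \left(11763 - \frac{1}{4773 - 3401} - U{\left(103 \right)}\right)} = \sqrt{952 - \left(11763 - 21218 - \frac{1}{4773 - 3401}\right)} = \sqrt{952 + \left(\left(-11763 + \frac{1}{1372}\right) + 2 \cdot 10609\right)} = \sqrt{952 + \left(\left(-11763 + \frac{1}{1372}\right) + 21218\right)} = \sqrt{952 + \left(- \frac{16138835}{1372} + 21218\right)} = \sqrt{952 + \frac{12972261}{1372}} = \sqrt{\frac{14278405}{1372}} = \frac{\sqrt{99948835}}{98}$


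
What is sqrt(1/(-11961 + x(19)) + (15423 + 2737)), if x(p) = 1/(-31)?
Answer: sqrt(624189648104922)/185396 ≈ 134.76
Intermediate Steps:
x(p) = -1/31 (x(p) = 1*(-1/31) = -1/31)
sqrt(1/(-11961 + x(19)) + (15423 + 2737)) = sqrt(1/(-11961 - 1/31) + (15423 + 2737)) = sqrt(1/(-370792/31) + 18160) = sqrt(-31/370792 + 18160) = sqrt(6733582689/370792) = sqrt(624189648104922)/185396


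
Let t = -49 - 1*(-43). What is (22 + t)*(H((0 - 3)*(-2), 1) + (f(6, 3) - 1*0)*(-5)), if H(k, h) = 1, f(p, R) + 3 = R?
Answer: 16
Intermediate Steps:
f(p, R) = -3 + R
t = -6 (t = -49 + 43 = -6)
(22 + t)*(H((0 - 3)*(-2), 1) + (f(6, 3) - 1*0)*(-5)) = (22 - 6)*(1 + ((-3 + 3) - 1*0)*(-5)) = 16*(1 + (0 + 0)*(-5)) = 16*(1 + 0*(-5)) = 16*(1 + 0) = 16*1 = 16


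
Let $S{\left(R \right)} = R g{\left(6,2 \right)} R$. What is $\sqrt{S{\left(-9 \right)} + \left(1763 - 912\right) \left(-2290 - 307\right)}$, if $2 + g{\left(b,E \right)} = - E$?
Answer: $i \sqrt{2210371} \approx 1486.7 i$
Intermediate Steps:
$g{\left(b,E \right)} = -2 - E$
$S{\left(R \right)} = - 4 R^{2}$ ($S{\left(R \right)} = R \left(-2 - 2\right) R = R \left(-4\right) R = - 4 R R = - 4 R^{2}$)
$\sqrt{S{\left(-9 \right)} + \left(1763 - 912\right) \left(-2290 - 307\right)} = \sqrt{- 4 \left(-9\right)^{2} + \left(1763 - 912\right) \left(-2290 - 307\right)} = \sqrt{\left(-4\right) 81 + 851 \left(-2597\right)} = \sqrt{-324 - 2210047} = \sqrt{-2210371} = i \sqrt{2210371}$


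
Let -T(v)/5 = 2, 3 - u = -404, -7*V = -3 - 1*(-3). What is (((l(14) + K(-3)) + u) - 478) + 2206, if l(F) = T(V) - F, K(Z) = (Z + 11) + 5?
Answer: 2124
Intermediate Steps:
V = 0 (V = -(-3 - 1*(-3))/7 = -(-3 + 3)/7 = -⅐*0 = 0)
u = 407 (u = 3 - 1*(-404) = 3 + 404 = 407)
T(v) = -10 (T(v) = -5*2 = -10)
K(Z) = 16 + Z (K(Z) = (11 + Z) + 5 = 16 + Z)
l(F) = -10 - F
(((l(14) + K(-3)) + u) - 478) + 2206 = ((((-10 - 1*14) + (16 - 3)) + 407) - 478) + 2206 = ((((-10 - 14) + 13) + 407) - 478) + 2206 = (((-24 + 13) + 407) - 478) + 2206 = ((-11 + 407) - 478) + 2206 = (396 - 478) + 2206 = -82 + 2206 = 2124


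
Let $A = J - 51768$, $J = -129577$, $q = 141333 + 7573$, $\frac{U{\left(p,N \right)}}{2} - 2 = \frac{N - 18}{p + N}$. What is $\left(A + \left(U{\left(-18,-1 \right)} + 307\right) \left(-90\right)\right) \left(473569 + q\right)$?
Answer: $-130417849625$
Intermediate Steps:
$U{\left(p,N \right)} = 4 + \frac{2 \left(-18 + N\right)}{N + p}$ ($U{\left(p,N \right)} = 4 + 2 \frac{N - 18}{p + N} = 4 + 2 \frac{-18 + N}{N + p} = 4 + \frac{2 \left(-18 + N\right)}{N + p}$)
$q = 148906$
$A = -181345$ ($A = -129577 - 51768 = -181345$)
$\left(A + \left(U{\left(-18,-1 \right)} + 307\right) \left(-90\right)\right) \left(473569 + q\right) = \left(-181345 + \left(\frac{2 \left(-18 + 2 \left(-18\right) + 3 \left(-1\right)\right)}{-1 - 18} + 307\right) \left(-90\right)\right) \left(473569 + 148906\right) = \left(-181345 + \left(\frac{2 \left(-18 - 36 - 3\right)}{-19} + 307\right) \left(-90\right)\right) 622475 = \left(-181345 + \left(2 \left(- \frac{1}{19}\right) \left(-57\right) + 307\right) \left(-90\right)\right) 622475 = \left(-181345 + \left(6 + 307\right) \left(-90\right)\right) 622475 = \left(-181345 + 313 \left(-90\right)\right) 622475 = \left(-181345 - 28170\right) 622475 = \left(-209515\right) 622475 = -130417849625$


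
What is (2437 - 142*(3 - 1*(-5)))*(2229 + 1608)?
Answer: 4991937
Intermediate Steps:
(2437 - 142*(3 - 1*(-5)))*(2229 + 1608) = (2437 - 142*(3 + 5))*3837 = (2437 - 142*8)*3837 = (2437 - 1136)*3837 = 1301*3837 = 4991937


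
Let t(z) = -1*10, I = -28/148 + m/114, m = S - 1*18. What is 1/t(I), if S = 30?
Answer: -1/10 ≈ -0.10000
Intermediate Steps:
m = 12 (m = 30 - 1*18 = 30 - 18 = 12)
I = -59/703 (I = -28/148 + 12/114 = -28*1/148 + 12*(1/114) = -7/37 + 2/19 = -59/703 ≈ -0.083926)
t(z) = -10
1/t(I) = 1/(-10) = -1/10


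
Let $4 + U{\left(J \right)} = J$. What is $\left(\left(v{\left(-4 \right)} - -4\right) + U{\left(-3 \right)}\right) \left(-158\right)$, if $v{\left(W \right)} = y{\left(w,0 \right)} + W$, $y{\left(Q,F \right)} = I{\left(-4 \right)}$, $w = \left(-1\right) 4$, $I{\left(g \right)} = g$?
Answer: $1738$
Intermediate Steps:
$w = -4$
$y{\left(Q,F \right)} = -4$
$U{\left(J \right)} = -4 + J$
$v{\left(W \right)} = -4 + W$
$\left(\left(v{\left(-4 \right)} - -4\right) + U{\left(-3 \right)}\right) \left(-158\right) = \left(\left(\left(-4 - 4\right) - -4\right) - 7\right) \left(-158\right) = \left(\left(-8 + 4\right) - 7\right) \left(-158\right) = \left(-4 - 7\right) \left(-158\right) = \left(-11\right) \left(-158\right) = 1738$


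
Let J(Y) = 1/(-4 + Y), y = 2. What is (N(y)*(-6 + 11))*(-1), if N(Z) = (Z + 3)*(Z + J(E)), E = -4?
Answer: -375/8 ≈ -46.875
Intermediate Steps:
N(Z) = (3 + Z)*(-⅛ + Z) (N(Z) = (Z + 3)*(Z + 1/(-4 - 4)) = (3 + Z)*(Z + 1/(-8)) = (3 + Z)*(Z - ⅛) = (3 + Z)*(-⅛ + Z))
(N(y)*(-6 + 11))*(-1) = ((-3/8 + 2² + (23/8)*2)*(-6 + 11))*(-1) = ((-3/8 + 4 + 23/4)*5)*(-1) = ((75/8)*5)*(-1) = (375/8)*(-1) = -375/8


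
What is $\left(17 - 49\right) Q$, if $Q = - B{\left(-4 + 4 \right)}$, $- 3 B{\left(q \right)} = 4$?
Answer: $- \frac{128}{3} \approx -42.667$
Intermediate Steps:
$B{\left(q \right)} = - \frac{4}{3}$ ($B{\left(q \right)} = \left(- \frac{1}{3}\right) 4 = - \frac{4}{3}$)
$Q = \frac{4}{3}$ ($Q = \left(-1\right) \left(- \frac{4}{3}\right) = \frac{4}{3} \approx 1.3333$)
$\left(17 - 49\right) Q = \left(17 - 49\right) \frac{4}{3} = \left(-32\right) \frac{4}{3} = - \frac{128}{3}$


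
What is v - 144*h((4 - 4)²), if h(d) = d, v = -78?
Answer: -78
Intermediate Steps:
v - 144*h((4 - 4)²) = -78 - 144*(4 - 4)² = -78 - 144*0² = -78 - 144*0 = -78 + 0 = -78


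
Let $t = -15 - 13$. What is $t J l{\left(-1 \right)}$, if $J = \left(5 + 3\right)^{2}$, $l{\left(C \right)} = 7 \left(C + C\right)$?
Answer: $25088$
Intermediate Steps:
$t = -28$
$l{\left(C \right)} = 14 C$ ($l{\left(C \right)} = 7 \cdot 2 C = 14 C$)
$J = 64$ ($J = 8^{2} = 64$)
$t J l{\left(-1 \right)} = \left(-28\right) 64 \cdot 14 \left(-1\right) = \left(-1792\right) \left(-14\right) = 25088$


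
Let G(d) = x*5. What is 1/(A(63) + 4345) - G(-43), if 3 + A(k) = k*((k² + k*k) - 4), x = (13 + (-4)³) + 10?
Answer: 103357721/504184 ≈ 205.00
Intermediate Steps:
x = -41 (x = (13 - 64) + 10 = -51 + 10 = -41)
A(k) = -3 + k*(-4 + 2*k²) (A(k) = -3 + k*((k² + k*k) - 4) = -3 + k*((k² + k²) - 4) = -3 + k*(2*k² - 4) = -3 + k*(-4 + 2*k²))
G(d) = -205 (G(d) = -41*5 = -205)
1/(A(63) + 4345) - G(-43) = 1/((-3 - 4*63 + 2*63³) + 4345) - 1*(-205) = 1/((-3 - 252 + 2*250047) + 4345) + 205 = 1/((-3 - 252 + 500094) + 4345) + 205 = 1/(499839 + 4345) + 205 = 1/504184 + 205 = 103357721/504184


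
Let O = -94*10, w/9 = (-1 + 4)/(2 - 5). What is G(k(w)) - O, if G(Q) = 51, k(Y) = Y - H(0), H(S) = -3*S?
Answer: 991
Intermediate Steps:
w = -9 (w = 9*((-1 + 4)/(2 - 5)) = 9*(3/(-3)) = 9*(3*(-1/3)) = 9*(-1) = -9)
k(Y) = Y (k(Y) = Y - (-3)*0 = Y - 1*0 = Y + 0 = Y)
O = -940
G(k(w)) - O = 51 - 1*(-940) = 51 + 940 = 991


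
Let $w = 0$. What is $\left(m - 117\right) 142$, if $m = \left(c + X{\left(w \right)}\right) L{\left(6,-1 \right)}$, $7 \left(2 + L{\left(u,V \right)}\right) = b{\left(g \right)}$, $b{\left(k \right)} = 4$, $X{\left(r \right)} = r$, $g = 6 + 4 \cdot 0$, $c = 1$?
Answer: $- \frac{117718}{7} \approx -16817.0$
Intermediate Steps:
$g = 6$ ($g = 6 + 0 = 6$)
$L{\left(u,V \right)} = - \frac{10}{7}$ ($L{\left(u,V \right)} = -2 + \frac{1}{7} \cdot 4 = -2 + \frac{4}{7} = - \frac{10}{7}$)
$m = - \frac{10}{7}$ ($m = \left(1 + 0\right) \left(- \frac{10}{7}\right) = 1 \left(- \frac{10}{7}\right) = - \frac{10}{7} \approx -1.4286$)
$\left(m - 117\right) 142 = \left(- \frac{10}{7} - 117\right) 142 = \left(- \frac{829}{7}\right) 142 = - \frac{117718}{7}$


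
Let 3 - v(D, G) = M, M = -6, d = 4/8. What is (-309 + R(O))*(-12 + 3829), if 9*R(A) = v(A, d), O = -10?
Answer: -1175636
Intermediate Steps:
d = ½ (d = 4*(⅛) = ½ ≈ 0.50000)
v(D, G) = 9 (v(D, G) = 3 - 1*(-6) = 3 + 6 = 9)
R(A) = 1 (R(A) = (⅑)*9 = 1)
(-309 + R(O))*(-12 + 3829) = (-309 + 1)*(-12 + 3829) = -308*3817 = -1175636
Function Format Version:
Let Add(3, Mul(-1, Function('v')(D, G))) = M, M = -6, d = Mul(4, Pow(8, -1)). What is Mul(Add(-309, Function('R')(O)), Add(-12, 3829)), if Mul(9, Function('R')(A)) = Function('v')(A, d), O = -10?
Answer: -1175636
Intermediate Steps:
d = Rational(1, 2) (d = Mul(4, Rational(1, 8)) = Rational(1, 2) ≈ 0.50000)
Function('v')(D, G) = 9 (Function('v')(D, G) = Add(3, Mul(-1, -6)) = Add(3, 6) = 9)
Function('R')(A) = 1 (Function('R')(A) = Mul(Rational(1, 9), 9) = 1)
Mul(Add(-309, Function('R')(O)), Add(-12, 3829)) = Mul(Add(-309, 1), Add(-12, 3829)) = Mul(-308, 3817) = -1175636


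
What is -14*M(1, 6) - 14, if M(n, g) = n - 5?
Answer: 42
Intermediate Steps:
M(n, g) = -5 + n
-14*M(1, 6) - 14 = -14*(-5 + 1) - 14 = -14*(-4) - 14 = 56 - 14 = 42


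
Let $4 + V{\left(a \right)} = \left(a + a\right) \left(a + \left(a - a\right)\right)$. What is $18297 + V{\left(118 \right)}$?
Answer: $46141$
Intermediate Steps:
$V{\left(a \right)} = -4 + 2 a^{2}$ ($V{\left(a \right)} = -4 + \left(a + a\right) \left(a + \left(a - a\right)\right) = -4 + 2 a \left(a + 0\right) = -4 + 2 a a = -4 + 2 a^{2}$)
$18297 + V{\left(118 \right)} = 18297 - \left(4 - 2 \cdot 118^{2}\right) = 18297 + \left(-4 + 2 \cdot 13924\right) = 18297 + \left(-4 + 27848\right) = 18297 + 27844 = 46141$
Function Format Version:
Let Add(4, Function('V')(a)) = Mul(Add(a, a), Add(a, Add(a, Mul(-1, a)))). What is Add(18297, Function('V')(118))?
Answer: 46141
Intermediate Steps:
Function('V')(a) = Add(-4, Mul(2, Pow(a, 2))) (Function('V')(a) = Add(-4, Mul(Add(a, a), Add(a, Add(a, Mul(-1, a))))) = Add(-4, Mul(Mul(2, a), Add(a, 0))) = Add(-4, Mul(Mul(2, a), a)) = Add(-4, Mul(2, Pow(a, 2))))
Add(18297, Function('V')(118)) = Add(18297, Add(-4, Mul(2, Pow(118, 2)))) = Add(18297, Add(-4, Mul(2, 13924))) = Add(18297, Add(-4, 27848)) = Add(18297, 27844) = 46141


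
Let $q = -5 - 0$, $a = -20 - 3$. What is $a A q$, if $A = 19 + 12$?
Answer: $3565$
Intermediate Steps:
$a = -23$
$A = 31$
$q = -5$ ($q = -5 + 0 = -5$)
$a A q = \left(-23\right) 31 \left(-5\right) = \left(-713\right) \left(-5\right) = 3565$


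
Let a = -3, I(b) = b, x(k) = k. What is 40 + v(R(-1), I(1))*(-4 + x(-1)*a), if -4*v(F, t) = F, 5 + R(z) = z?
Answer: 77/2 ≈ 38.500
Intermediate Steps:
R(z) = -5 + z
v(F, t) = -F/4
40 + v(R(-1), I(1))*(-4 + x(-1)*a) = 40 + (-(-5 - 1)/4)*(-4 - 1*(-3)) = 40 + (-1/4*(-6))*(-4 + 3) = 40 + (3/2)*(-1) = 40 - 3/2 = 77/2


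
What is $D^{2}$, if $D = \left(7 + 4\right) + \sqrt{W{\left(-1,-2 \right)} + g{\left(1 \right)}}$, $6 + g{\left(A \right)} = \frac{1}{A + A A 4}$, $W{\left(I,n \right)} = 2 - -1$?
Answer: $\frac{\left(55 + i \sqrt{70}\right)^{2}}{25} \approx 118.2 + 36.813 i$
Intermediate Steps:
$W{\left(I,n \right)} = 3$ ($W{\left(I,n \right)} = 2 + 1 = 3$)
$g{\left(A \right)} = -6 + \frac{1}{A + 4 A^{2}}$ ($g{\left(A \right)} = -6 + \frac{1}{A + A A 4} = -6 + \frac{1}{A + A^{2} \cdot 4} = -6 + \frac{1}{A + 4 A^{2}}$)
$D = 11 + \frac{i \sqrt{70}}{5}$ ($D = \left(7 + 4\right) + \sqrt{3 + \frac{1 - 24 \cdot 1^{2} - 6}{1 \left(1 + 4 \cdot 1\right)}} = 11 + \sqrt{3 + 1 \frac{1}{1 + 4} \left(1 - 24 - 6\right)} = 11 + \sqrt{3 + 1 \cdot \frac{1}{5} \left(1 - 24 - 6\right)} = 11 + \sqrt{3 + 1 \cdot \frac{1}{5} \left(-29\right)} = 11 + \sqrt{3 - \frac{29}{5}} = 11 + \sqrt{- \frac{14}{5}} = 11 + \frac{i \sqrt{70}}{5} \approx 11.0 + 1.6733 i$)
$D^{2} = \left(11 + \frac{i \sqrt{70}}{5}\right)^{2}$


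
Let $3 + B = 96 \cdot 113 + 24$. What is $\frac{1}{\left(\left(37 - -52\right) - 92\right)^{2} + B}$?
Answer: $\frac{1}{10878} \approx 9.1929 \cdot 10^{-5}$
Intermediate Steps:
$B = 10869$ ($B = -3 + \left(96 \cdot 113 + 24\right) = -3 + \left(10848 + 24\right) = -3 + 10872 = 10869$)
$\frac{1}{\left(\left(37 - -52\right) - 92\right)^{2} + B} = \frac{1}{\left(\left(37 - -52\right) - 92\right)^{2} + 10869} = \frac{1}{\left(\left(37 + 52\right) - 92\right)^{2} + 10869} = \frac{1}{\left(89 - 92\right)^{2} + 10869} = \frac{1}{\left(-3\right)^{2} + 10869} = \frac{1}{9 + 10869} = \frac{1}{10878}$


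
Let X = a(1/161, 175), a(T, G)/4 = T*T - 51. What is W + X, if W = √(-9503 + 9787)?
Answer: -5287880/25921 + 2*√71 ≈ -187.15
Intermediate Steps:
a(T, G) = -204 + 4*T² (a(T, G) = 4*(T*T - 51) = 4*(T² - 51) = 4*(-51 + T²) = -204 + 4*T²)
X = -5287880/25921 (X = -204 + 4*(1/161)² = -204 + 4*(1/25921) = -204 + 4/25921 = -5287880/25921 ≈ -204.00)
W = 2*√71 (W = √284 = 2*√71 ≈ 16.852)
W + X = 2*√71 - 5287880/25921 = -5287880/25921 + 2*√71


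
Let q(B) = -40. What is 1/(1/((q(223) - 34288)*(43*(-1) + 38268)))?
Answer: -1312187800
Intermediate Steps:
1/(1/((q(223) - 34288)*(43*(-1) + 38268))) = 1/(1/((-40 - 34288)*(43*(-1) + 38268))) = 1/(1/(-34328*(-43 + 38268))) = 1/(1/(-34328*38225)) = 1/(1/(-1312187800)) = 1/(-1/1312187800) = -1312187800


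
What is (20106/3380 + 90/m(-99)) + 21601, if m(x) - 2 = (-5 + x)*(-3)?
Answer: 5733047701/265330 ≈ 21607.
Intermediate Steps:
m(x) = 17 - 3*x (m(x) = 2 + (-5 + x)*(-3) = 2 + (15 - 3*x) = 17 - 3*x)
(20106/3380 + 90/m(-99)) + 21601 = (20106/3380 + 90/(17 - 3*(-99))) + 21601 = (20106*(1/3380) + 90/(17 + 297)) + 21601 = (10053/1690 + 90/314) + 21601 = (10053/1690 + 90*(1/314)) + 21601 = (10053/1690 + 45/157) + 21601 = 1654371/265330 + 21601 = 5733047701/265330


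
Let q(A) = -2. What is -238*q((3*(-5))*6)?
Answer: 476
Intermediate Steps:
-238*q((3*(-5))*6) = -238*(-2) = 476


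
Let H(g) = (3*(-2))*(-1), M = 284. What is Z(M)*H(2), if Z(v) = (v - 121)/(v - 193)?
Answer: 978/91 ≈ 10.747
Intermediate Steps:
H(g) = 6 (H(g) = -6*(-1) = 6)
Z(v) = (-121 + v)/(-193 + v)
Z(M)*H(2) = ((-121 + 284)/(-193 + 284))*6 = (163/91)*6 = 978/91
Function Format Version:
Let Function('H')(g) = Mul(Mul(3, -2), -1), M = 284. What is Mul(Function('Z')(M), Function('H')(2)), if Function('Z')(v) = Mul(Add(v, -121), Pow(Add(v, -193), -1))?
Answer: Rational(978, 91) ≈ 10.747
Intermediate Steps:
Function('H')(g) = 6 (Function('H')(g) = Mul(-6, -1) = 6)
Function('Z')(v) = Mul(Pow(Add(-193, v), -1), Add(-121, v)) (Function('Z')(v) = Mul(Add(-121, v), Pow(Add(-193, v), -1)) = Mul(Pow(Add(-193, v), -1), Add(-121, v)))
Mul(Function('Z')(M), Function('H')(2)) = Mul(Mul(Pow(Add(-193, 284), -1), Add(-121, 284)), 6) = Mul(Mul(Pow(91, -1), 163), 6) = Mul(Mul(Rational(1, 91), 163), 6) = Mul(Rational(163, 91), 6) = Rational(978, 91)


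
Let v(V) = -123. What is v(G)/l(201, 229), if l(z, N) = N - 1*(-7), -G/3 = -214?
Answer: -123/236 ≈ -0.52119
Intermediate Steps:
G = 642 (G = -3*(-214) = 642)
l(z, N) = 7 + N (l(z, N) = N + 7 = 7 + N)
v(G)/l(201, 229) = -123/(7 + 229) = -123/236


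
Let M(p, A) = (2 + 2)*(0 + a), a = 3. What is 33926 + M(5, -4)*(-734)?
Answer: 25118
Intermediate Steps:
M(p, A) = 12 (M(p, A) = (2 + 2)*(0 + 3) = 4*3 = 12)
33926 + M(5, -4)*(-734) = 33926 + 12*(-734) = 33926 - 8808 = 25118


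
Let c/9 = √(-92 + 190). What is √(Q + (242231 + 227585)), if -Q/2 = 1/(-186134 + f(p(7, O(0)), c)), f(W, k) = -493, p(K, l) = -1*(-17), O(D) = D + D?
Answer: √16363520797771518/186627 ≈ 685.43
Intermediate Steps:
O(D) = 2*D
p(K, l) = 17
c = 63*√2 (c = 9*√(-92 + 190) = 9*√98 = 9*(7*√2) = 63*√2 ≈ 89.095)
Q = 2/186627 (Q = -2/(-186134 - 493) = -2/(-186627) = -2*(-1/186627) = 2/186627 ≈ 1.0717e-5)
√(Q + (242231 + 227585)) = √(2/186627 + (242231 + 227585)) = √(2/186627 + 469816) = √(87680350634/186627) = √16363520797771518/186627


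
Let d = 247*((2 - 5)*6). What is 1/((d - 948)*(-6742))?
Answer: 1/36366348 ≈ 2.7498e-8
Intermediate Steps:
d = -4446 (d = 247*(-3*6) = 247*(-18) = -4446)
1/((d - 948)*(-6742)) = 1/(-4446 - 948*(-6742)) = -1/6742/(-5394) = -1/5394*(-1/6742) = 1/36366348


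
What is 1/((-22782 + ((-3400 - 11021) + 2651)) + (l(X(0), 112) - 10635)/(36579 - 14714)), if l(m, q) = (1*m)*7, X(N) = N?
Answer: -4373/151098023 ≈ -2.8941e-5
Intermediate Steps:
l(m, q) = 7*m (l(m, q) = m*7 = 7*m)
1/((-22782 + ((-3400 - 11021) + 2651)) + (l(X(0), 112) - 10635)/(36579 - 14714)) = 1/((-22782 + ((-3400 - 11021) + 2651)) + (7*0 - 10635)/(36579 - 14714)) = 1/((-22782 + (-14421 + 2651)) + (0 - 10635)/21865) = 1/((-22782 - 11770) - 10635*1/21865) = 1/(-34552 - 2127/4373) = 1/(-151098023/4373) = -4373/151098023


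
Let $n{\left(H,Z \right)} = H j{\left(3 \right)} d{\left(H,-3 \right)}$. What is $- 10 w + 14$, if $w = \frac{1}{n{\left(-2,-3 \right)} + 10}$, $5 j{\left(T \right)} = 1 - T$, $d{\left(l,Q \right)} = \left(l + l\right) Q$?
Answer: $\frac{661}{49} \approx 13.49$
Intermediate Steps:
$d{\left(l,Q \right)} = 2 Q l$ ($d{\left(l,Q \right)} = 2 l Q = 2 Q l$)
$j{\left(T \right)} = \frac{1}{5} - \frac{T}{5}$ ($j{\left(T \right)} = \frac{1 - T}{5} = \frac{1}{5} - \frac{T}{5}$)
$n{\left(H,Z \right)} = \frac{12 H^{2}}{5}$ ($n{\left(H,Z \right)} = H \left(\frac{1}{5} - \frac{3}{5}\right) 2 \left(-3\right) H = H \left(\frac{1}{5} - \frac{3}{5}\right) \left(- 6 H\right) = H \left(- \frac{2}{5}\right) \left(- 6 H\right) = - \frac{2 H}{5} \left(- 6 H\right) = \frac{12 H^{2}}{5}$)
$w = \frac{5}{98}$ ($w = \frac{1}{\frac{12 \left(-2\right)^{2}}{5} + 10} = \frac{1}{\frac{12}{5} \cdot 4 + 10} = \frac{1}{\frac{48}{5} + 10} = \frac{1}{\frac{98}{5}} = \frac{5}{98} \approx 0.05102$)
$- 10 w + 14 = \left(-10\right) \frac{5}{98} + 14 = - \frac{25}{49} + 14 = \frac{661}{49}$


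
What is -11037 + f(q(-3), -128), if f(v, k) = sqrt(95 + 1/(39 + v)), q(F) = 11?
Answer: -11037 + sqrt(9502)/10 ≈ -11027.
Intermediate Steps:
-11037 + f(q(-3), -128) = -11037 + sqrt((3706 + 95*11)/(39 + 11)) = -11037 + sqrt((3706 + 1045)/50) = -11037 + sqrt((1/50)*4751) = -11037 + sqrt(4751/50) = -11037 + sqrt(9502)/10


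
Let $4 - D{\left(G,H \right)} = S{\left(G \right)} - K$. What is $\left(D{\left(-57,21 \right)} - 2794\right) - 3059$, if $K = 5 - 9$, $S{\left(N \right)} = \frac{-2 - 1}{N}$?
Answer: $- \frac{111208}{19} \approx -5853.1$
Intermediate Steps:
$S{\left(N \right)} = - \frac{3}{N}$ ($S{\left(N \right)} = \frac{-2 - 1}{N} = - \frac{3}{N}$)
$K = -4$
$D{\left(G,H \right)} = \frac{3}{G}$ ($D{\left(G,H \right)} = 4 - \left(- \frac{3}{G} - -4\right) = 4 - \left(- \frac{3}{G} + 4\right) = 4 - \left(4 - \frac{3}{G}\right) = \frac{3}{G}$)
$\left(D{\left(-57,21 \right)} - 2794\right) - 3059 = \left(\frac{3}{-57} - 2794\right) - 3059 = \left(3 \left(- \frac{1}{57}\right) - 2794\right) - 3059 = \left(- \frac{1}{19} - 2794\right) - 3059 = - \frac{53087}{19} - 3059 = - \frac{111208}{19}$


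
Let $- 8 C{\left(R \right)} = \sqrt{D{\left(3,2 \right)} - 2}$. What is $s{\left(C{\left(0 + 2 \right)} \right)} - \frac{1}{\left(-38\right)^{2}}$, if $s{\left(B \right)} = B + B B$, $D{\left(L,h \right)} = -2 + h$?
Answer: $- \frac{369}{11552} - \frac{i \sqrt{2}}{8} \approx -0.031943 - 0.17678 i$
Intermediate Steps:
$C{\left(R \right)} = - \frac{i \sqrt{2}}{8}$ ($C{\left(R \right)} = - \frac{\sqrt{\left(-2 + 2\right) - 2}}{8} = - \frac{\sqrt{0 - 2}}{8} = - \frac{\sqrt{-2}}{8} = - \frac{i \sqrt{2}}{8}$)
$s{\left(B \right)} = B + B^{2}$
$s{\left(C{\left(0 + 2 \right)} \right)} - \frac{1}{\left(-38\right)^{2}} = - \frac{i \sqrt{2}}{8} \left(1 - \frac{i \sqrt{2}}{8}\right) - \frac{1}{\left(-38\right)^{2}} = - \frac{i \sqrt{2} \left(1 - \frac{i \sqrt{2}}{8}\right)}{8} - \frac{1}{1444} = - \frac{1}{1444} - \frac{i \sqrt{2} \left(1 - \frac{i \sqrt{2}}{8}\right)}{8}$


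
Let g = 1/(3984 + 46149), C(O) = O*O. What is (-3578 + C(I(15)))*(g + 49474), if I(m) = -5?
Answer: -518378528987/2949 ≈ -1.7578e+8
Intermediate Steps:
C(O) = O**2
g = 1/50133 ≈ 1.9947e-5
(-3578 + C(I(15)))*(g + 49474) = (-3578 + (-5)**2)*(1/50133 + 49474) = (-3578 + 25)*(2480280043/50133) = -3553*2480280043/50133 = -518378528987/2949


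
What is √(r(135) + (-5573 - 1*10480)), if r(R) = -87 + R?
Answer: I*√16005 ≈ 126.51*I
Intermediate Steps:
√(r(135) + (-5573 - 1*10480)) = √((-87 + 135) + (-5573 - 1*10480)) = √(48 + (-5573 - 10480)) = √(48 - 16053) = √(-16005) = I*√16005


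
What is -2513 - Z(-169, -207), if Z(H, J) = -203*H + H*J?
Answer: -71803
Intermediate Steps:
-2513 - Z(-169, -207) = -2513 - (-169)*(-203 - 207) = -2513 - (-169)*(-410) = -2513 - 1*69290 = -2513 - 69290 = -71803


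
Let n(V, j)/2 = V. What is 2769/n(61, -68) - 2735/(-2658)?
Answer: 1923418/81069 ≈ 23.726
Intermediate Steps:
n(V, j) = 2*V
2769/n(61, -68) - 2735/(-2658) = 2769/((2*61)) - 2735/(-2658) = 2769/122 - 2735*(-1/2658) = 2769*(1/122) + 2735/2658 = 2769/122 + 2735/2658 = 1923418/81069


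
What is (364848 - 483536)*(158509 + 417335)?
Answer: -68345772672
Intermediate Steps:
(364848 - 483536)*(158509 + 417335) = -118688*575844 = -68345772672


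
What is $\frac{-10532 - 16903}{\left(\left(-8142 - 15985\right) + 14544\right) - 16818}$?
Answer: $\frac{27435}{26401} \approx 1.0392$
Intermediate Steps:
$\frac{-10532 - 16903}{\left(\left(-8142 - 15985\right) + 14544\right) - 16818} = - \frac{27435}{\left(-24127 + 14544\right) - 16818} = - \frac{27435}{-9583 - 16818} = - \frac{27435}{-26401} = \left(-27435\right) \left(- \frac{1}{26401}\right) = \frac{27435}{26401}$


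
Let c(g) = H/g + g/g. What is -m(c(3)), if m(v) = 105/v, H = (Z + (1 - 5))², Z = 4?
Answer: -105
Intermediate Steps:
H = 0 (H = (4 + (1 - 5))² = (4 - 4)² = 0² = 0)
c(g) = 1 (c(g) = 0/g + g/g = 0 + 1 = 1)
-m(c(3)) = -105/1 = -105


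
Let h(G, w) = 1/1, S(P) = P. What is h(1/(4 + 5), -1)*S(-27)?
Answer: -27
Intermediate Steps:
h(G, w) = 1
h(1/(4 + 5), -1)*S(-27) = 1*(-27) = -27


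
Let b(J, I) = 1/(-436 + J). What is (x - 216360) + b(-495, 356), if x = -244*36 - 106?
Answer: -209707751/931 ≈ -2.2525e+5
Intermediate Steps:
x = -8890 (x = -8784 - 106 = -8890)
(x - 216360) + b(-495, 356) = (-8890 - 216360) + 1/(-436 - 495) = -225250 + 1/(-931) = -225250 - 1/931 = -209707751/931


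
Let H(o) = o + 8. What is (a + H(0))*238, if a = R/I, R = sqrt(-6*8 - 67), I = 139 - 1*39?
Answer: 1904 + 119*I*sqrt(115)/50 ≈ 1904.0 + 25.523*I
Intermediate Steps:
I = 100 (I = 139 - 39 = 100)
R = I*sqrt(115) (R = sqrt(-48 - 67) = sqrt(-115) = I*sqrt(115) ≈ 10.724*I)
H(o) = 8 + o
a = I*sqrt(115)/100 (a = (I*sqrt(115))/100 = (I*sqrt(115))*(1/100) = I*sqrt(115)/100 ≈ 0.10724*I)
(a + H(0))*238 = (I*sqrt(115)/100 + (8 + 0))*238 = (I*sqrt(115)/100 + 8)*238 = (8 + I*sqrt(115)/100)*238 = 1904 + 119*I*sqrt(115)/50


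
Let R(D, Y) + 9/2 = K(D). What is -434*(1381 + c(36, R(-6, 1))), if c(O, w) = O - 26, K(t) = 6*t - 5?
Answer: -603694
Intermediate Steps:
K(t) = -5 + 6*t
R(D, Y) = -19/2 + 6*D (R(D, Y) = -9/2 + (-5 + 6*D) = -19/2 + 6*D)
c(O, w) = -26 + O
-434*(1381 + c(36, R(-6, 1))) = -434*(1381 + (-26 + 36)) = -434*(1381 + 10) = -434*1391 = -603694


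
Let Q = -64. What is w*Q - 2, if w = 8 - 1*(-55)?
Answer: -4034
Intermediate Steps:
w = 63 (w = 8 + 55 = 63)
w*Q - 2 = 63*(-64) - 2 = -4032 - 2 = -4034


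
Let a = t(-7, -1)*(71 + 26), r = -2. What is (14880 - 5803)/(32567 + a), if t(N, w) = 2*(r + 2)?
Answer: 313/1123 ≈ 0.27872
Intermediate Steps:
t(N, w) = 0 (t(N, w) = 2*(-2 + 2) = 2*0 = 0)
a = 0 (a = 0*(71 + 26) = 0*97 = 0)
(14880 - 5803)/(32567 + a) = (14880 - 5803)/(32567 + 0) = 9077/32567 = 9077*(1/32567) = 313/1123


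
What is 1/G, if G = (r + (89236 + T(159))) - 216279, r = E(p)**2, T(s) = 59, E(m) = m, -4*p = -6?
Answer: -4/507927 ≈ -7.8751e-6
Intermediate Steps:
p = 3/2 (p = -1/4*(-6) = 3/2 ≈ 1.5000)
r = 9/4 (r = (3/2)**2 = 9/4 ≈ 2.2500)
G = -507927/4 (G = (9/4 + (89236 + 59)) - 216279 = (9/4 + 89295) - 216279 = 357189/4 - 216279 = -507927/4 ≈ -1.2698e+5)
1/G = 1/(-507927/4) = -4/507927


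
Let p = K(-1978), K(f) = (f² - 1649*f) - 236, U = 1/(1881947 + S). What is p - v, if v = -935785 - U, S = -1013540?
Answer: 7042568010286/868407 ≈ 8.1098e+6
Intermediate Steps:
U = 1/868407 (U = 1/(1881947 - 1013540) = 1/868407 ≈ 1.1515e-6)
K(f) = -236 + f² - 1649*f
v = -812642244496/868407 (v = -935785 - 1*1/868407 = -935785 - 1/868407 = -812642244496/868407 ≈ -9.3579e+5)
p = 7173970 (p = -236 + (-1978)² - 1649*(-1978) = -236 + 3912484 + 3261722 = 7173970)
p - v = 7173970 - 1*(-812642244496/868407) = 7173970 + 812642244496/868407 = 7042568010286/868407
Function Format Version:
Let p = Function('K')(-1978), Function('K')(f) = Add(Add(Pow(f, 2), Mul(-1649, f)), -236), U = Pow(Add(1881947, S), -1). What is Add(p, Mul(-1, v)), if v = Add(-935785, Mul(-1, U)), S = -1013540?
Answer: Rational(7042568010286, 868407) ≈ 8.1098e+6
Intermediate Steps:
U = Rational(1, 868407) (U = Pow(Add(1881947, -1013540), -1) = Pow(868407, -1) = Rational(1, 868407) ≈ 1.1515e-6)
Function('K')(f) = Add(-236, Pow(f, 2), Mul(-1649, f))
v = Rational(-812642244496, 868407) (v = Add(-935785, Mul(-1, Rational(1, 868407))) = Add(-935785, Rational(-1, 868407)) = Rational(-812642244496, 868407) ≈ -9.3579e+5)
p = 7173970 (p = Add(-236, Pow(-1978, 2), Mul(-1649, -1978)) = Add(-236, 3912484, 3261722) = 7173970)
Add(p, Mul(-1, v)) = Add(7173970, Mul(-1, Rational(-812642244496, 868407))) = Add(7173970, Rational(812642244496, 868407)) = Rational(7042568010286, 868407)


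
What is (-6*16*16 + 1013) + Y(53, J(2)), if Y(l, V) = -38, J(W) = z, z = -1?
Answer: -561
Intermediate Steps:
J(W) = -1
(-6*16*16 + 1013) + Y(53, J(2)) = (-6*16*16 + 1013) - 38 = (-96*16 + 1013) - 38 = (-1536 + 1013) - 38 = -523 - 38 = -561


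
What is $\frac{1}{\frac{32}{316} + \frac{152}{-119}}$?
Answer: $- \frac{9401}{11056} \approx -0.85031$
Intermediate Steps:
$\frac{1}{\frac{32}{316} + \frac{152}{-119}} = \frac{1}{32 \cdot \frac{1}{316} + 152 \left(- \frac{1}{119}\right)} = \frac{1}{\frac{8}{79} - \frac{152}{119}} = \frac{1}{- \frac{11056}{9401}} = - \frac{9401}{11056}$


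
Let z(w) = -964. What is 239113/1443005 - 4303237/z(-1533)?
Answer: 6209823012117/1391056820 ≈ 4464.1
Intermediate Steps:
239113/1443005 - 4303237/z(-1533) = 239113/1443005 - 4303237/(-964) = 239113*(1/1443005) - 4303237*(-1/964) = 239113/1443005 + 4303237/964 = 6209823012117/1391056820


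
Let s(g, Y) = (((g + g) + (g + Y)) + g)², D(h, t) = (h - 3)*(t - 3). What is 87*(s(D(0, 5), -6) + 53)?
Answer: 82911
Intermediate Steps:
D(h, t) = (-3 + h)*(-3 + t)
s(g, Y) = (Y + 4*g)² (s(g, Y) = ((2*g + (Y + g)) + g)² = ((Y + 3*g) + g)² = (Y + 4*g)²)
87*(s(D(0, 5), -6) + 53) = 87*((-6 + 4*(9 - 3*0 - 3*5 + 0*5))² + 53) = 87*((-6 + 4*(9 + 0 - 15 + 0))² + 53) = 87*((-6 + 4*(-6))² + 53) = 87*((-6 - 24)² + 53) = 87*((-30)² + 53) = 87*(900 + 53) = 87*953 = 82911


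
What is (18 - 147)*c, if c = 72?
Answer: -9288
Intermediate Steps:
(18 - 147)*c = (18 - 147)*72 = -129*72 = -9288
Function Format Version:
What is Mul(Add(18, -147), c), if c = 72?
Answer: -9288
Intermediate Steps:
Mul(Add(18, -147), c) = Mul(Add(18, -147), 72) = Mul(-129, 72) = -9288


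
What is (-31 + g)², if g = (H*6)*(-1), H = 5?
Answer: 3721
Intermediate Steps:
g = -30 (g = (5*6)*(-1) = 30*(-1) = -30)
(-31 + g)² = (-31 - 30)² = (-61)² = 3721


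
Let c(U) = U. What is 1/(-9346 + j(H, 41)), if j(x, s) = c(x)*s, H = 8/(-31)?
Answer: -31/290054 ≈ -0.00010688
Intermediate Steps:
H = -8/31 (H = 8*(-1/31) = -8/31 ≈ -0.25806)
j(x, s) = s*x (j(x, s) = x*s = s*x)
1/(-9346 + j(H, 41)) = 1/(-9346 + 41*(-8/31)) = 1/(-9346 - 328/31) = 1/(-290054/31) = -31/290054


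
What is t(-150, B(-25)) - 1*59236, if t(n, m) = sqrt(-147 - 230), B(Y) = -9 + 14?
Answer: -59236 + I*sqrt(377) ≈ -59236.0 + 19.416*I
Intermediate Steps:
B(Y) = 5
t(n, m) = I*sqrt(377) (t(n, m) = sqrt(-377) = I*sqrt(377))
t(-150, B(-25)) - 1*59236 = I*sqrt(377) - 1*59236 = I*sqrt(377) - 59236 = -59236 + I*sqrt(377)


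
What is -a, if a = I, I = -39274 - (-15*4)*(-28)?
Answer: 40954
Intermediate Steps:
I = -40954 (I = -39274 - (-60)*(-28) = -39274 - 1*1680 = -39274 - 1680 = -40954)
a = -40954
-a = -1*(-40954) = 40954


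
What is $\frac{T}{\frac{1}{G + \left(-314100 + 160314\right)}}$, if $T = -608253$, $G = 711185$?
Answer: $-339039613947$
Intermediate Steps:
$\frac{T}{\frac{1}{G + \left(-314100 + 160314\right)}} = - \frac{608253}{\frac{1}{711185 + \left(-314100 + 160314\right)}} = - \frac{608253}{\frac{1}{711185 - 153786}} = - \frac{608253}{\frac{1}{557399}} = - 608253 \frac{1}{\frac{1}{557399}} = \left(-608253\right) 557399 = -339039613947$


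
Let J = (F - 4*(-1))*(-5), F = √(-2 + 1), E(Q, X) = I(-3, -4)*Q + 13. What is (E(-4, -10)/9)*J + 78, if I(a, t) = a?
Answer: 202/9 - 125*I/9 ≈ 22.444 - 13.889*I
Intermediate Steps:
E(Q, X) = 13 - 3*Q (E(Q, X) = -3*Q + 13 = 13 - 3*Q)
F = I (F = √(-1) = I ≈ 1.0*I)
J = -20 - 5*I (J = (I - 4*(-1))*(-5) = (I + 4)*(-5) = (4 + I)*(-5) = -20 - 5*I ≈ -20.0 - 5.0*I)
(E(-4, -10)/9)*J + 78 = ((13 - 3*(-4))/9)*(-20 - 5*I) + 78 = ((13 + 12)*(⅑))*(-20 - 5*I) + 78 = (25*(⅑))*(-20 - 5*I) + 78 = 25*(-20 - 5*I)/9 + 78 = (-500/9 - 125*I/9) + 78 = 202/9 - 125*I/9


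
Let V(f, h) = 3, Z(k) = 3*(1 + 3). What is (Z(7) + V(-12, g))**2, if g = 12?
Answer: 225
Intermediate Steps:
Z(k) = 12 (Z(k) = 3*4 = 12)
(Z(7) + V(-12, g))**2 = (12 + 3)**2 = 15**2 = 225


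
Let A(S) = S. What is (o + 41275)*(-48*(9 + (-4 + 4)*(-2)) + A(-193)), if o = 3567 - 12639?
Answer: -20126875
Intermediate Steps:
o = -9072
(o + 41275)*(-48*(9 + (-4 + 4)*(-2)) + A(-193)) = (-9072 + 41275)*(-48*(9 + (-4 + 4)*(-2)) - 193) = 32203*(-48*(9 + 0*(-2)) - 193) = 32203*(-48*(9 + 0) - 193) = 32203*(-48*9 - 193) = 32203*(-432 - 193) = 32203*(-625) = -20126875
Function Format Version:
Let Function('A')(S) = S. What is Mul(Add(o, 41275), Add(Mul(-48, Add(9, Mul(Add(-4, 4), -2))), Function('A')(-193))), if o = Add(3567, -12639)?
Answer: -20126875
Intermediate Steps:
o = -9072
Mul(Add(o, 41275), Add(Mul(-48, Add(9, Mul(Add(-4, 4), -2))), Function('A')(-193))) = Mul(Add(-9072, 41275), Add(Mul(-48, Add(9, Mul(Add(-4, 4), -2))), -193)) = Mul(32203, Add(Mul(-48, Add(9, Mul(0, -2))), -193)) = Mul(32203, Add(Mul(-48, Add(9, 0)), -193)) = Mul(32203, Add(Mul(-48, 9), -193)) = Mul(32203, Add(-432, -193)) = Mul(32203, -625) = -20126875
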